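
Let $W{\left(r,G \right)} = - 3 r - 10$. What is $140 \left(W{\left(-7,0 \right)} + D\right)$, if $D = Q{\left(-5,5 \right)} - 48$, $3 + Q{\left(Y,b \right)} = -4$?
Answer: $-6160$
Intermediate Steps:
$W{\left(r,G \right)} = -10 - 3 r$
$Q{\left(Y,b \right)} = -7$ ($Q{\left(Y,b \right)} = -3 - 4 = -7$)
$D = -55$ ($D = -7 - 48 = -55$)
$140 \left(W{\left(-7,0 \right)} + D\right) = 140 \left(\left(-10 - -21\right) - 55\right) = 140 \left(\left(-10 + 21\right) - 55\right) = 140 \left(11 - 55\right) = 140 \left(-44\right) = -6160$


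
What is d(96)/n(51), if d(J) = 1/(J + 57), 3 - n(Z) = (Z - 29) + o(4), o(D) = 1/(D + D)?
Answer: -8/23409 ≈ -0.00034175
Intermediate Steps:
o(D) = 1/(2*D)
n(Z) = 255/8 - Z (n(Z) = 3 - ((Z - 29) + (1/2)/4) = 3 - ((-29 + Z) + (1/2)*(1/4)) = 3 - ((-29 + Z) + 1/8) = 3 - (-231/8 + Z) = 3 + (231/8 - Z) = 255/8 - Z)
d(J) = 1/(57 + J)
d(96)/n(51) = 1/((57 + 96)*(255/8 - 1*51)) = 1/(153*(255/8 - 51)) = 1/(153*(-153/8)) = (1/153)*(-8/153) = -8/23409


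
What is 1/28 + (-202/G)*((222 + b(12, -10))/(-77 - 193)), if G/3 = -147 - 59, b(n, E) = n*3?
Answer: -107699/389340 ≈ -0.27662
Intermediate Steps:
b(n, E) = 3*n
G = -618 (G = 3*(-147 - 59) = 3*(-206) = -618)
1/28 + (-202/G)*((222 + b(12, -10))/(-77 - 193)) = 1/28 + (-202/(-618))*((222 + 3*12)/(-77 - 193)) = 1/28 + (-202*(-1/618))*((222 + 36)/(-270)) = 1/28 + 101*(258*(-1/270))/309 = 1/28 + (101/309)*(-43/45) = 1/28 - 4343/13905 = -107699/389340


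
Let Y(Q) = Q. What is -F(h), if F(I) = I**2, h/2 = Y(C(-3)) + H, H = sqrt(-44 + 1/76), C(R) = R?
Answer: 2659/19 + 12*I*sqrt(63517)/19 ≈ 139.95 + 159.17*I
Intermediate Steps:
H = I*sqrt(63517)/38 (H = sqrt(-44 + 1/76) = sqrt(-3343/76) = I*sqrt(63517)/38 ≈ 6.6323*I)
h = -6 + I*sqrt(63517)/19 (h = 2*(-3 + I*sqrt(63517)/38) = -6 + I*sqrt(63517)/19 ≈ -6.0 + 13.265*I)
-F(h) = -(-6 + I*sqrt(63517)/19)**2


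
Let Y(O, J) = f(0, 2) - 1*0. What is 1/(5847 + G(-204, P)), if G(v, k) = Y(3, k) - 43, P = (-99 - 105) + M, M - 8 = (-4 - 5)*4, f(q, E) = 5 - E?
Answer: 1/5807 ≈ 0.00017221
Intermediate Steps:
M = -28 (M = 8 + (-4 - 5)*4 = 8 - 9*4 = 8 - 36 = -28)
Y(O, J) = 3 (Y(O, J) = (5 - 1*2) - 1*0 = (5 - 2) + 0 = 3 + 0 = 3)
P = -232 (P = (-99 - 105) - 28 = -204 - 28 = -232)
G(v, k) = -40 (G(v, k) = 3 - 43 = -40)
1/(5847 + G(-204, P)) = 1/(5847 - 40) = 1/5807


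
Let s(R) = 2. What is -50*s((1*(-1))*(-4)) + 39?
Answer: -61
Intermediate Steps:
-50*s((1*(-1))*(-4)) + 39 = -50*2 + 39 = -100 + 39 = -61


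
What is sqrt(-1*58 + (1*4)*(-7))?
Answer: I*sqrt(86) ≈ 9.2736*I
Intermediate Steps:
sqrt(-1*58 + (1*4)*(-7)) = sqrt(-58 + 4*(-7)) = sqrt(-58 - 28) = sqrt(-86) = I*sqrt(86)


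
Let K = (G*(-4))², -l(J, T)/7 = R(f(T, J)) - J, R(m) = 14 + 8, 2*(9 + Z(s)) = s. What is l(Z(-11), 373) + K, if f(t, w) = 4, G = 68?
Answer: 147457/2 ≈ 73729.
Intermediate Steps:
Z(s) = -9 + s/2
R(m) = 22
l(J, T) = -154 + 7*J (l(J, T) = -7*(22 - J) = -154 + 7*J)
K = 73984 (K = (68*(-4))² = (-272)² = 73984)
l(Z(-11), 373) + K = (-154 + 7*(-9 + (½)*(-11))) + 73984 = (-154 + 7*(-9 - 11/2)) + 73984 = (-154 + 7*(-29/2)) + 73984 = (-154 - 203/2) + 73984 = -511/2 + 73984 = 147457/2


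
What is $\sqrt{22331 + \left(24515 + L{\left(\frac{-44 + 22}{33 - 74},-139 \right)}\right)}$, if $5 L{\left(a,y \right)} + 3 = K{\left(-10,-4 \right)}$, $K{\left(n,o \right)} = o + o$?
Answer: $\frac{\sqrt{1171095}}{5} \approx 216.43$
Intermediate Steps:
$K{\left(n,o \right)} = 2 o$
$L{\left(a,y \right)} = - \frac{11}{5}$ ($L{\left(a,y \right)} = - \frac{3}{5} + \frac{2 \left(-4\right)}{5} = - \frac{3}{5} + \frac{1}{5} \left(-8\right) = - \frac{3}{5} - \frac{8}{5} = - \frac{11}{5}$)
$\sqrt{22331 + \left(24515 + L{\left(\frac{-44 + 22}{33 - 74},-139 \right)}\right)} = \sqrt{22331 + \left(24515 - \frac{11}{5}\right)} = \sqrt{22331 + \frac{122564}{5}} = \sqrt{\frac{234219}{5}} = \frac{\sqrt{1171095}}{5}$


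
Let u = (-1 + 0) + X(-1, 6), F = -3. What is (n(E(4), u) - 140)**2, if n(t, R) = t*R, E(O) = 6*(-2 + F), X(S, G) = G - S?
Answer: 102400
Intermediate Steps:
E(O) = -30 (E(O) = 6*(-2 - 3) = 6*(-5) = -30)
u = 6 (u = (-1 + 0) + (6 - 1*(-1)) = -1 + (6 + 1) = -1 + 7 = 6)
n(t, R) = R*t
(n(E(4), u) - 140)**2 = (6*(-30) - 140)**2 = (-180 - 140)**2 = (-320)**2 = 102400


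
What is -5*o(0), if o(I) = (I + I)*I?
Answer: 0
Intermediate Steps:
o(I) = 2*I² (o(I) = (2*I)*I = 2*I²)
-5*o(0) = -10*0² = -10*0 = -5*0 = 0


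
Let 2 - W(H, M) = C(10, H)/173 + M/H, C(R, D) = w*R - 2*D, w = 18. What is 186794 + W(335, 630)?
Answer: 2165163468/11591 ≈ 1.8680e+5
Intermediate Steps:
C(R, D) = -2*D + 18*R (C(R, D) = 18*R - 2*D = -2*D + 18*R)
W(H, M) = 166/173 + 2*H/173 - M/H (W(H, M) = 2 - ((-2*H + 18*10)/173 + M/H) = 2 - ((-2*H + 180)*(1/173) + M/H) = 2 - ((180 - 2*H)*(1/173) + M/H) = 2 - ((180/173 - 2*H/173) + M/H) = 2 - (180/173 - 2*H/173 + M/H) = 2 + (-180/173 + 2*H/173 - M/H) = 166/173 + 2*H/173 - M/H)
186794 + W(335, 630) = 186794 + (-1*630 + (2/173)*335*(83 + 335))/335 = 186794 + (-630 + (2/173)*335*418)/335 = 186794 + (-630 + 280060/173)/335 = 186794 + (1/335)*(171070/173) = 186794 + 34214/11591 = 2165163468/11591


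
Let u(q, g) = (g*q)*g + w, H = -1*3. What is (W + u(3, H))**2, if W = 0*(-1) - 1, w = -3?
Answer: 529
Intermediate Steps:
H = -3
u(q, g) = -3 + q*g**2 (u(q, g) = (g*q)*g - 3 = q*g**2 - 3 = -3 + q*g**2)
W = -1 (W = 0 - 1 = -1)
(W + u(3, H))**2 = (-1 + (-3 + 3*(-3)**2))**2 = (-1 + (-3 + 3*9))**2 = (-1 + (-3 + 27))**2 = (-1 + 24)**2 = 23**2 = 529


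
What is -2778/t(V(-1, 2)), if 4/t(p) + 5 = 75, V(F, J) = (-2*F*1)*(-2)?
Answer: -48615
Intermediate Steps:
V(F, J) = 4*F (V(F, J) = -2*F*(-2) = 4*F)
t(p) = 2/35 (t(p) = 4/(-5 + 75) = 4/70 = 4*(1/70) = 2/35)
-2778/t(V(-1, 2)) = -2778/2/35 = -2778*35/2 = -48615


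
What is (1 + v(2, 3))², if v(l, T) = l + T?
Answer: 36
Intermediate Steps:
v(l, T) = T + l
(1 + v(2, 3))² = (1 + (3 + 2))² = (1 + 5)² = 6² = 36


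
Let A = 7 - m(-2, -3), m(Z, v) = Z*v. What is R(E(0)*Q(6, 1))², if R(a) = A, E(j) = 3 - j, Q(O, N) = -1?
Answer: 1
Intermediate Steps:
A = 1 (A = 7 - (-2)*(-3) = 7 - 1*6 = 7 - 6 = 1)
R(a) = 1
R(E(0)*Q(6, 1))² = 1² = 1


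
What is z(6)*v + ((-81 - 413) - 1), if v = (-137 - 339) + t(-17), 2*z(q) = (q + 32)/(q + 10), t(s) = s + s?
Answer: -8805/8 ≈ -1100.6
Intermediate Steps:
t(s) = 2*s
z(q) = (32 + q)/(2*(10 + q)) (z(q) = ((q + 32)/(q + 10))/2 = ((32 + q)/(10 + q))/2 = (32 + q)/(2*(10 + q)))
v = -510 (v = (-137 - 339) + 2*(-17) = -476 - 34 = -510)
z(6)*v + ((-81 - 413) - 1) = ((32 + 6)/(2*(10 + 6)))*(-510) + ((-81 - 413) - 1) = ((1/2)*38/16)*(-510) + (-494 - 1) = ((1/2)*(1/16)*38)*(-510) - 495 = (19/16)*(-510) - 495 = -4845/8 - 495 = -8805/8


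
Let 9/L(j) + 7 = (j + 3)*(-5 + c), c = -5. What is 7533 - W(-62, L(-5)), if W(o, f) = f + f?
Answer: 97911/13 ≈ 7531.6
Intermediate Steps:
L(j) = 9/(-37 - 10*j) (L(j) = 9/(-7 + (j + 3)*(-5 - 5)) = 9/(-7 + (3 + j)*(-10)) = 9/(-7 + (-30 - 10*j)) = 9/(-37 - 10*j))
W(o, f) = 2*f
7533 - W(-62, L(-5)) = 7533 - 2*(-9/(37 + 10*(-5))) = 7533 - 2*(-9/(37 - 50)) = 7533 - 2*(-9/(-13)) = 7533 - 2*(-9*(-1/13)) = 7533 - 2*9/13 = 7533 - 1*18/13 = 7533 - 18/13 = 97911/13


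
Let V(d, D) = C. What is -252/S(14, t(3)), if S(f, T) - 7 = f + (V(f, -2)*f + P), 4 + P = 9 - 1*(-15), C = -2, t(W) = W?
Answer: -252/13 ≈ -19.385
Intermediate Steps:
V(d, D) = -2
P = 20 (P = -4 + (9 - 1*(-15)) = -4 + (9 + 15) = -4 + 24 = 20)
S(f, T) = 27 - f (S(f, T) = 7 + (f + (-2*f + 20)) = 7 + (f + (20 - 2*f)) = 7 + (20 - f) = 27 - f)
-252/S(14, t(3)) = -252/(27 - 1*14) = -252/(27 - 14) = -252/13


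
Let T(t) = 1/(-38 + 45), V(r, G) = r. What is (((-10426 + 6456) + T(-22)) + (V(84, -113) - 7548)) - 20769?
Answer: -225420/7 ≈ -32203.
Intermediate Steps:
T(t) = ⅐ (T(t) = 1/7 = ⅐)
(((-10426 + 6456) + T(-22)) + (V(84, -113) - 7548)) - 20769 = (((-10426 + 6456) + ⅐) + (84 - 7548)) - 20769 = ((-3970 + ⅐) - 7464) - 20769 = (-27789/7 - 7464) - 20769 = -80037/7 - 20769 = -225420/7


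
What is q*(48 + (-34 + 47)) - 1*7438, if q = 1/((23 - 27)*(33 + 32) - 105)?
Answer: -2714931/365 ≈ -7438.2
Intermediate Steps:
q = -1/365 (q = 1/(-4*65 - 105) = 1/(-260 - 105) = 1/(-365) = -1/365 ≈ -0.0027397)
q*(48 + (-34 + 47)) - 1*7438 = -(48 + (-34 + 47))/365 - 1*7438 = -(48 + 13)/365 - 7438 = -1/365*61 - 7438 = -61/365 - 7438 = -2714931/365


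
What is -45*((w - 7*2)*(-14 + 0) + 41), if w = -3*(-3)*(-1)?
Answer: -16335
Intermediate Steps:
w = -9 (w = 9*(-1) = -9)
-45*((w - 7*2)*(-14 + 0) + 41) = -45*((-9 - 7*2)*(-14 + 0) + 41) = -45*((-9 - 14)*(-14) + 41) = -45*(-23*(-14) + 41) = -45*(322 + 41) = -45*363 = -16335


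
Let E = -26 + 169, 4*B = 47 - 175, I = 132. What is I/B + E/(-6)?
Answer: -671/24 ≈ -27.958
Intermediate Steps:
B = -32 (B = (47 - 175)/4 = (¼)*(-128) = -32)
E = 143
I/B + E/(-6) = 132/(-32) + 143/(-6) = 132*(-1/32) + 143*(-⅙) = -33/8 - 143/6 = -671/24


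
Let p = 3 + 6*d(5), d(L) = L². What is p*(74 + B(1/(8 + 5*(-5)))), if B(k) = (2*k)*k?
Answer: 192492/17 ≈ 11323.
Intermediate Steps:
p = 153 (p = 3 + 6*5² = 3 + 6*25 = 3 + 150 = 153)
B(k) = 2*k²
p*(74 + B(1/(8 + 5*(-5)))) = 153*(74 + 2*(1/(8 + 5*(-5)))²) = 153*(74 + 2*(1/(8 - 25))²) = 153*(74 + 2*(1/(-17))²) = 153*(74 + 2*(-1/17)²) = 153*(74 + 2*(1/289)) = 153*(74 + 2/289) = 153*(21388/289) = 192492/17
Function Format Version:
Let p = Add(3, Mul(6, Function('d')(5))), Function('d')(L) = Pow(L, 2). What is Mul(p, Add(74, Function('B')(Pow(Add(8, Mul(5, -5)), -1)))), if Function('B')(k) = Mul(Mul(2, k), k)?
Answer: Rational(192492, 17) ≈ 11323.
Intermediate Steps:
p = 153 (p = Add(3, Mul(6, Pow(5, 2))) = Add(3, Mul(6, 25)) = Add(3, 150) = 153)
Function('B')(k) = Mul(2, Pow(k, 2))
Mul(p, Add(74, Function('B')(Pow(Add(8, Mul(5, -5)), -1)))) = Mul(153, Add(74, Mul(2, Pow(Pow(Add(8, Mul(5, -5)), -1), 2)))) = Mul(153, Add(74, Mul(2, Pow(Pow(Add(8, -25), -1), 2)))) = Mul(153, Add(74, Mul(2, Pow(Pow(-17, -1), 2)))) = Mul(153, Add(74, Mul(2, Pow(Rational(-1, 17), 2)))) = Mul(153, Add(74, Mul(2, Rational(1, 289)))) = Mul(153, Add(74, Rational(2, 289))) = Mul(153, Rational(21388, 289)) = Rational(192492, 17)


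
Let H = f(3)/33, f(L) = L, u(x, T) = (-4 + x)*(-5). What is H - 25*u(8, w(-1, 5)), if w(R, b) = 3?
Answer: 5501/11 ≈ 500.09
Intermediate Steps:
u(x, T) = 20 - 5*x
H = 1/11 (H = 3/33 = 3*(1/33) = 1/11 ≈ 0.090909)
H - 25*u(8, w(-1, 5)) = 1/11 - 25*(20 - 5*8) = 1/11 - 25*(20 - 40) = 1/11 - 25*(-20) = 1/11 + 500 = 5501/11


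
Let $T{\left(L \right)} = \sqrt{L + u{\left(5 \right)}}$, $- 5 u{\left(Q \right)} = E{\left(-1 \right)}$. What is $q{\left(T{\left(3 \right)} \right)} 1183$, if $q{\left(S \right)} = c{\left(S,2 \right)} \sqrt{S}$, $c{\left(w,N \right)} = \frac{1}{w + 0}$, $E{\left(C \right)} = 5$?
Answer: $\frac{1183 \cdot 2^{\frac{3}{4}}}{2} \approx 994.78$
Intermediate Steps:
$c{\left(w,N \right)} = \frac{1}{w}$
$u{\left(Q \right)} = -1$ ($u{\left(Q \right)} = \left(- \frac{1}{5}\right) 5 = -1$)
$T{\left(L \right)} = \sqrt{-1 + L}$ ($T{\left(L \right)} = \sqrt{L - 1} = \sqrt{-1 + L}$)
$q{\left(S \right)} = \frac{1}{\sqrt{S}}$ ($q{\left(S \right)} = \frac{\sqrt{S}}{S} = \frac{1}{\sqrt{S}}$)
$q{\left(T{\left(3 \right)} \right)} 1183 = \frac{1}{\sqrt{\sqrt{-1 + 3}}} \cdot 1183 = \frac{1}{\sqrt{\sqrt{2}}} \cdot 1183 = \frac{2^{\frac{3}{4}}}{2} \cdot 1183 = \frac{1183 \cdot 2^{\frac{3}{4}}}{2}$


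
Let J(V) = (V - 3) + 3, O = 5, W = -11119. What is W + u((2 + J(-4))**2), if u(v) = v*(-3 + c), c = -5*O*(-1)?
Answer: -11031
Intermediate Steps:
c = 25 (c = -5*5*(-1) = -25*(-1) = 25)
J(V) = V (J(V) = (-3 + V) + 3 = V)
u(v) = 22*v (u(v) = v*(-3 + 25) = v*22 = 22*v)
W + u((2 + J(-4))**2) = -11119 + 22*(2 - 4)**2 = -11119 + 22*(-2)**2 = -11119 + 22*4 = -11119 + 88 = -11031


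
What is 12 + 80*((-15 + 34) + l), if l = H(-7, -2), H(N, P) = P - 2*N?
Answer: 2492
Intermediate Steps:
l = 12 (l = -2 - 2*(-7) = -2 + 14 = 12)
12 + 80*((-15 + 34) + l) = 12 + 80*((-15 + 34) + 12) = 12 + 80*(19 + 12) = 12 + 80*31 = 12 + 2480 = 2492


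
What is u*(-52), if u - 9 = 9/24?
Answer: -975/2 ≈ -487.50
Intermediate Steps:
u = 75/8 (u = 9 + 9/24 = 9 + 9*(1/24) = 9 + 3/8 = 75/8 ≈ 9.3750)
u*(-52) = (75/8)*(-52) = -975/2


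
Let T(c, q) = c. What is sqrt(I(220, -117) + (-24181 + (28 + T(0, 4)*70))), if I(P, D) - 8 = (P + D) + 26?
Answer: 4*I*sqrt(1501) ≈ 154.97*I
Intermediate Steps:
I(P, D) = 34 + D + P (I(P, D) = 8 + ((P + D) + 26) = 8 + ((D + P) + 26) = 8 + (26 + D + P) = 34 + D + P)
sqrt(I(220, -117) + (-24181 + (28 + T(0, 4)*70))) = sqrt((34 - 117 + 220) + (-24181 + (28 + 0*70))) = sqrt(137 + (-24181 + (28 + 0))) = sqrt(137 + (-24181 + 28)) = sqrt(137 - 24153) = sqrt(-24016) = 4*I*sqrt(1501)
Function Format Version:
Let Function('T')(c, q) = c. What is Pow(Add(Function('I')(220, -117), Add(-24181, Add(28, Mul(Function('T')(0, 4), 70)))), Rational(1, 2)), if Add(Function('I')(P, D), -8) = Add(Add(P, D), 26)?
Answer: Mul(4, I, Pow(1501, Rational(1, 2))) ≈ Mul(154.97, I)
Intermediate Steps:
Function('I')(P, D) = Add(34, D, P) (Function('I')(P, D) = Add(8, Add(Add(P, D), 26)) = Add(8, Add(Add(D, P), 26)) = Add(8, Add(26, D, P)) = Add(34, D, P))
Pow(Add(Function('I')(220, -117), Add(-24181, Add(28, Mul(Function('T')(0, 4), 70)))), Rational(1, 2)) = Pow(Add(Add(34, -117, 220), Add(-24181, Add(28, Mul(0, 70)))), Rational(1, 2)) = Pow(Add(137, Add(-24181, Add(28, 0))), Rational(1, 2)) = Pow(Add(137, Add(-24181, 28)), Rational(1, 2)) = Pow(Add(137, -24153), Rational(1, 2)) = Pow(-24016, Rational(1, 2)) = Mul(4, I, Pow(1501, Rational(1, 2)))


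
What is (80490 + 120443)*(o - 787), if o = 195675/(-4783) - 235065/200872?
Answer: -160054496298078131/960770776 ≈ -1.6659e+8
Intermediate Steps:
o = -40429944495/960770776 (o = 195675*(-1/4783) - 235065*1/200872 = -195675/4783 - 235065/200872 = -40429944495/960770776 ≈ -42.081)
(80490 + 120443)*(o - 787) = (80490 + 120443)*(-40429944495/960770776 - 787) = 200933*(-796556545207/960770776) = -160054496298078131/960770776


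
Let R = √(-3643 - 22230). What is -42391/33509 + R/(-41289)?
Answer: -42391/33509 - I*√25873/41289 ≈ -1.2651 - 0.0038957*I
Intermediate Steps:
R = I*√25873 (R = √(-25873) = I*√25873 ≈ 160.85*I)
-42391/33509 + R/(-41289) = -42391/33509 + (I*√25873)/(-41289) = -42391*1/33509 + (I*√25873)*(-1/41289) = -42391/33509 - I*√25873/41289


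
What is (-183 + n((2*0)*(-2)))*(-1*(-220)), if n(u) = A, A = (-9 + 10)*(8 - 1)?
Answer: -38720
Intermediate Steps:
A = 7 (A = 1*7 = 7)
n(u) = 7
(-183 + n((2*0)*(-2)))*(-1*(-220)) = (-183 + 7)*(-1*(-220)) = -176*220 = -38720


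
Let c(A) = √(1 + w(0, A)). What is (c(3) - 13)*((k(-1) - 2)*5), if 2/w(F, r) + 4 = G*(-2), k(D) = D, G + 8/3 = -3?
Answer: 195 - 15*√154/11 ≈ 178.08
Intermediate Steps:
G = -17/3 (G = -8/3 - 3 = -17/3 ≈ -5.6667)
w(F, r) = 3/11 (w(F, r) = 2/(-4 - 17/3*(-2)) = 2/(-4 + 34/3) = 2/(22/3) = 2*(3/22) = 3/11)
c(A) = √154/11 (c(A) = √(1 + 3/11) = √(14/11) = √154/11)
(c(3) - 13)*((k(-1) - 2)*5) = (√154/11 - 13)*((-1 - 2)*5) = (-13 + √154/11)*(-3*5) = (-13 + √154/11)*(-15) = 195 - 15*√154/11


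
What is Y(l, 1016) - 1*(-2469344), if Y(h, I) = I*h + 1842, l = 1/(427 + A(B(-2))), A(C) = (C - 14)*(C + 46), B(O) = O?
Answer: 684517506/277 ≈ 2.4712e+6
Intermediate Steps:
A(C) = (-14 + C)*(46 + C)
l = -1/277 (l = 1/(427 + (-644 + (-2)**2 + 32*(-2))) = 1/(427 + (-644 + 4 - 64)) = 1/(427 - 704) = 1/(-277) = -1/277 ≈ -0.0036101)
Y(h, I) = 1842 + I*h
Y(l, 1016) - 1*(-2469344) = (1842 + 1016*(-1/277)) - 1*(-2469344) = (1842 - 1016/277) + 2469344 = 509218/277 + 2469344 = 684517506/277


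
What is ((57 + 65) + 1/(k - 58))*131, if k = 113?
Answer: 879141/55 ≈ 15984.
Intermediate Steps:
((57 + 65) + 1/(k - 58))*131 = ((57 + 65) + 1/(113 - 58))*131 = (122 + 1/55)*131 = (6711/55)*131 = 879141/55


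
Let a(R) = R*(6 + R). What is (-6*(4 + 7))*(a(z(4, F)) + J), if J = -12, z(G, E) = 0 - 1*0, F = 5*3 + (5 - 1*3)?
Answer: 792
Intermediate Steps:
F = 17 (F = 15 + (5 - 3) = 15 + 2 = 17)
z(G, E) = 0 (z(G, E) = 0 + 0 = 0)
(-6*(4 + 7))*(a(z(4, F)) + J) = (-6*(4 + 7))*(0*(6 + 0) - 12) = (-6*11)*(0*6 - 12) = -66*(0 - 12) = -66*(-12) = 792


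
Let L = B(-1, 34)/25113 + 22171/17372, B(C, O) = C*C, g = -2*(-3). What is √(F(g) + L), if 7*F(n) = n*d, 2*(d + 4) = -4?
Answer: I*√9014851907019399903/1526920626 ≈ 1.9664*I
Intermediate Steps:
d = -6 (d = -4 + (½)*(-4) = -4 - 2 = -6)
g = 6
B(C, O) = C²
L = 556797695/436263036 (L = (-1)²/25113 + 22171/17372 = 1*(1/25113) + 22171*(1/17372) = 1/25113 + 22171/17372 = 556797695/436263036 ≈ 1.2763)
F(n) = -6*n/7 (F(n) = (n*(-6))/7 = (-6*n)/7 = -6*n/7)
√(F(g) + L) = √(-6/7*6 + 556797695/436263036) = √(-36/7 + 556797695/436263036) = √(-11807885431/3053841252) = I*√9014851907019399903/1526920626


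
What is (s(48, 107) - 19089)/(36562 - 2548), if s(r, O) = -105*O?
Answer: -5054/5669 ≈ -0.89152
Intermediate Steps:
(s(48, 107) - 19089)/(36562 - 2548) = (-105*107 - 19089)/(36562 - 2548) = (-11235 - 19089)/34014 = -30324*1/34014 = -5054/5669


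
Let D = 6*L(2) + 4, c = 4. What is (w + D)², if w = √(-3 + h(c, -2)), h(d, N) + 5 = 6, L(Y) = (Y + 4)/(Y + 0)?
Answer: (22 + I*√2)² ≈ 482.0 + 62.225*I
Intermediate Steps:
L(Y) = (4 + Y)/Y
h(d, N) = 1 (h(d, N) = -5 + 6 = 1)
D = 22 (D = 6*((4 + 2)/2) + 4 = 6*((½)*6) + 4 = 6*3 + 4 = 18 + 4 = 22)
w = I*√2 (w = √(-3 + 1) = √(-2) = I*√2 ≈ 1.4142*I)
(w + D)² = (I*√2 + 22)² = (22 + I*√2)²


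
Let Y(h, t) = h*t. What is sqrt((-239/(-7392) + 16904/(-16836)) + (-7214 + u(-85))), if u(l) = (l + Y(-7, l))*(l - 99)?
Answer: I*sqrt(679324003886290686)/2592744 ≈ 317.89*I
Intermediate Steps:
u(l) = -6*l*(-99 + l) (u(l) = (l - 7*l)*(l - 99) = (-6*l)*(-99 + l) = -6*l*(-99 + l))
sqrt((-239/(-7392) + 16904/(-16836)) + (-7214 + u(-85))) = sqrt((-239/(-7392) + 16904/(-16836)) + (-7214 + 6*(-85)*(99 - 1*(-85)))) = sqrt((-239*(-1/7392) + 16904*(-1/16836)) + (-7214 + 6*(-85)*(99 + 85))) = sqrt((239/7392 - 4226/4209) + (-7214 + 6*(-85)*184)) = sqrt(-10077547/10370976 + (-7214 - 93840)) = sqrt(-10077547/10370976 - 101054) = sqrt(-1048038686251/10370976) = I*sqrt(679324003886290686)/2592744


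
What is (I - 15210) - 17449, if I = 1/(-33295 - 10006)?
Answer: -1414167360/43301 ≈ -32659.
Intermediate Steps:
I = -1/43301 (I = 1/(-43301) = -1/43301 ≈ -2.3094e-5)
(I - 15210) - 17449 = (-1/43301 - 15210) - 17449 = -658608211/43301 - 17449 = -1414167360/43301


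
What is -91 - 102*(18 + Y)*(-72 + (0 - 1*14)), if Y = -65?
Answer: -412375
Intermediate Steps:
-91 - 102*(18 + Y)*(-72 + (0 - 1*14)) = -91 - 102*(18 - 65)*(-72 + (0 - 1*14)) = -91 - (-4794)*(-72 + (0 - 14)) = -91 - (-4794)*(-72 - 14) = -91 - (-4794)*(-86) = -91 - 102*4042 = -91 - 412284 = -412375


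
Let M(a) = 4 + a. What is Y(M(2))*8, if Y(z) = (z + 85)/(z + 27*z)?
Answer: 13/3 ≈ 4.3333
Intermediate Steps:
Y(z) = (85 + z)/(28*z) (Y(z) = (85 + z)/((28*z)) = (85 + z)*(1/(28*z)) = (85 + z)/(28*z))
Y(M(2))*8 = ((85 + (4 + 2))/(28*(4 + 2)))*8 = ((1/28)*(85 + 6)/6)*8 = ((1/28)*(⅙)*91)*8 = (13/24)*8 = 13/3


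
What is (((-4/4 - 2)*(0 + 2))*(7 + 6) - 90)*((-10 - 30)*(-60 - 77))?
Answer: -920640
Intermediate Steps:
(((-4/4 - 2)*(0 + 2))*(7 + 6) - 90)*((-10 - 30)*(-60 - 77)) = (((-4*¼ - 2)*2)*13 - 90)*(-40*(-137)) = (((-1 - 2)*2)*13 - 90)*5480 = (-3*2*13 - 90)*5480 = (-6*13 - 90)*5480 = (-78 - 90)*5480 = -168*5480 = -920640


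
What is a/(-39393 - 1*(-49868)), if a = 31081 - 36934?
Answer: -5853/10475 ≈ -0.55876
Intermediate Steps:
a = -5853
a/(-39393 - 1*(-49868)) = -5853/(-39393 - 1*(-49868)) = -5853/(-39393 + 49868) = -5853/10475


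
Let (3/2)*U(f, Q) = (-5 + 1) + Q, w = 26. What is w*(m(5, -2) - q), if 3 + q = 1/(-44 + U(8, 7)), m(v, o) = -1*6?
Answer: -1625/21 ≈ -77.381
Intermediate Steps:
m(v, o) = -6
U(f, Q) = -8/3 + 2*Q/3 (U(f, Q) = 2*((-5 + 1) + Q)/3 = 2*(-4 + Q)/3 = -8/3 + 2*Q/3)
q = -127/42 (q = -3 + 1/(-44 + (-8/3 + (2/3)*7)) = -3 + 1/(-44 + (-8/3 + 14/3)) = -3 + 1/(-44 + 2) = -3 + 1/(-42) = -3 - 1/42 = -127/42 ≈ -3.0238)
w*(m(5, -2) - q) = 26*(-6 - 1*(-127/42)) = 26*(-6 + 127/42) = 26*(-125/42) = -1625/21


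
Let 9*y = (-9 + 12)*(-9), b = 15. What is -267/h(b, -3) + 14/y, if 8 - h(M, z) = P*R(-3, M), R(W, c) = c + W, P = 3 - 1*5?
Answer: -1249/96 ≈ -13.010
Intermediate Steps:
P = -2 (P = 3 - 5 = -2)
R(W, c) = W + c
h(M, z) = 2 + 2*M (h(M, z) = 8 - (-2)*(-3 + M) = 8 - (6 - 2*M) = 8 + (-6 + 2*M) = 2 + 2*M)
y = -3 (y = ((-9 + 12)*(-9))/9 = (3*(-9))/9 = (⅑)*(-27) = -3)
-267/h(b, -3) + 14/y = -267/(2 + 2*15) + 14/(-3) = -267/(2 + 30) + 14*(-⅓) = -267/32 - 14/3 = -1249/96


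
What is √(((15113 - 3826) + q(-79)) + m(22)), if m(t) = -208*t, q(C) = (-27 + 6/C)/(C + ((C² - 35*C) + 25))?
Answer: √93234977840522/117868 ≈ 81.921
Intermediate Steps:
q(C) = (-27 + 6/C)/(25 + C² - 34*C) (q(C) = (-27 + 6/C)/(C + (25 + C² - 35*C)) = (-27 + 6/C)/(25 + C² - 34*C))
√(((15113 - 3826) + q(-79)) + m(22)) = √(((15113 - 3826) + 3*(2 - 9*(-79))/(-79*(25 + (-79)² - 34*(-79)))) - 208*22) = √((11287 + 3*(-1/79)*(2 + 711)/(25 + 6241 + 2686)) - 4576) = √((11287 + 3*(-1/79)*713/8952) - 4576) = √((11287 + 3*(-1/79)*(1/8952)*713) - 4576) = √((11287 - 713/235736) - 4576) = √(2660751519/235736 - 4576) = √(1582023583/235736) = √93234977840522/117868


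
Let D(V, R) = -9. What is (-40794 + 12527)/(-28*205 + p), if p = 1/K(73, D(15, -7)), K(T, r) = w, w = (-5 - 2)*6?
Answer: 1187214/241081 ≈ 4.9245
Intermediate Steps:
w = -42 (w = -7*6 = -42)
K(T, r) = -42
p = -1/42 (p = 1/(-42) = -1/42 ≈ -0.023810)
(-40794 + 12527)/(-28*205 + p) = (-40794 + 12527)/(-28*205 - 1/42) = -28267/(-5740 - 1/42) = -28267/(-241081/42) = -28267*(-42/241081) = 1187214/241081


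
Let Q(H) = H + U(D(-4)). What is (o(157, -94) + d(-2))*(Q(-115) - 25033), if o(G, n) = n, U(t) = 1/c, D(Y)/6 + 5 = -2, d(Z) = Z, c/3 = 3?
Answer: 7242592/3 ≈ 2.4142e+6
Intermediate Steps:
c = 9 (c = 3*3 = 9)
D(Y) = -42 (D(Y) = -30 + 6*(-2) = -30 - 12 = -42)
U(t) = ⅑ (U(t) = 1/9 = ⅑)
Q(H) = ⅑ + H (Q(H) = H + ⅑ = ⅑ + H)
(o(157, -94) + d(-2))*(Q(-115) - 25033) = (-94 - 2)*((⅑ - 115) - 25033) = -96*(-1034/9 - 25033) = -96*(-226331/9) = 7242592/3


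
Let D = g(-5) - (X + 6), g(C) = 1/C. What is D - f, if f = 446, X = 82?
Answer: -2671/5 ≈ -534.20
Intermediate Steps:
D = -441/5 (D = 1/(-5) - (82 + 6) = -1/5 - 1*88 = -1/5 - 88 = -441/5 ≈ -88.200)
D - f = -441/5 - 1*446 = -441/5 - 446 = -2671/5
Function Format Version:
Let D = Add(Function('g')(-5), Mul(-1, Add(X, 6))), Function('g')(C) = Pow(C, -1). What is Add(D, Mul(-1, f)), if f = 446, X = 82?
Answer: Rational(-2671, 5) ≈ -534.20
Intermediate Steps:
D = Rational(-441, 5) (D = Add(Pow(-5, -1), Mul(-1, Add(82, 6))) = Add(Rational(-1, 5), Mul(-1, 88)) = Add(Rational(-1, 5), -88) = Rational(-441, 5) ≈ -88.200)
Add(D, Mul(-1, f)) = Add(Rational(-441, 5), Mul(-1, 446)) = Add(Rational(-441, 5), -446) = Rational(-2671, 5)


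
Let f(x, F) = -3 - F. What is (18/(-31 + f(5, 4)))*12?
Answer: -108/19 ≈ -5.6842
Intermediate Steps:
(18/(-31 + f(5, 4)))*12 = (18/(-31 + (-3 - 1*4)))*12 = (18/(-31 + (-3 - 4)))*12 = (18/(-31 - 7))*12 = (18/(-38))*12 = -1/38*18*12 = -9/19*12 = -108/19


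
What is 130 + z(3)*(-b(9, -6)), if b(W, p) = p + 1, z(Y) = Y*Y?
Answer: 175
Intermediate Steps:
z(Y) = Y²
b(W, p) = 1 + p
130 + z(3)*(-b(9, -6)) = 130 + 3²*(-(1 - 6)) = 130 + 9*(-1*(-5)) = 130 + 9*5 = 130 + 45 = 175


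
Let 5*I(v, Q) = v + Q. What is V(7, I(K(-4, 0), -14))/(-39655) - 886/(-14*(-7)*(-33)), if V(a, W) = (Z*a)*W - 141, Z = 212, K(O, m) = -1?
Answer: 324598/832755 ≈ 0.38979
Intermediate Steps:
I(v, Q) = Q/5 + v/5 (I(v, Q) = (v + Q)/5 = (Q + v)/5 = Q/5 + v/5)
V(a, W) = -141 + 212*W*a (V(a, W) = (212*a)*W - 141 = 212*W*a - 141 = -141 + 212*W*a)
V(7, I(K(-4, 0), -14))/(-39655) - 886/(-14*(-7)*(-33)) = (-141 + 212*((1/5)*(-14) + (1/5)*(-1))*7)/(-39655) - 886/(-14*(-7)*(-33)) = (-141 + 212*(-14/5 - 1/5)*7)*(-1/39655) - 886/(98*(-33)) = (-141 + 212*(-3)*7)*(-1/39655) - 886/(-3234) = (-141 - 4452)*(-1/39655) - 886*(-1/3234) = -4593*(-1/39655) + 443/1617 = 4593/39655 + 443/1617 = 324598/832755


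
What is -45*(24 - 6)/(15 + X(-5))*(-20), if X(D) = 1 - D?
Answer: 5400/7 ≈ 771.43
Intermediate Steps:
-45*(24 - 6)/(15 + X(-5))*(-20) = -45*(24 - 6)/(15 + (1 - 1*(-5)))*(-20) = -810/(15 + (1 + 5))*(-20) = -810/(15 + 6)*(-20) = -810/21*(-20) = -45*6/7*(-20) = -270/7*(-20) = 5400/7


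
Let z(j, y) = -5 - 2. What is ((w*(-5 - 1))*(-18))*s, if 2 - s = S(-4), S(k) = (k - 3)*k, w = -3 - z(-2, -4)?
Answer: -11232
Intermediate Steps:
z(j, y) = -7
w = 4 (w = -3 - 1*(-7) = -3 + 7 = 4)
S(k) = k*(-3 + k) (S(k) = (-3 + k)*k = k*(-3 + k))
s = -26 (s = 2 - (-4)*(-3 - 4) = 2 - (-4)*(-7) = 2 - 1*28 = 2 - 28 = -26)
((w*(-5 - 1))*(-18))*s = ((4*(-5 - 1))*(-18))*(-26) = ((4*(-6))*(-18))*(-26) = -24*(-18)*(-26) = 432*(-26) = -11232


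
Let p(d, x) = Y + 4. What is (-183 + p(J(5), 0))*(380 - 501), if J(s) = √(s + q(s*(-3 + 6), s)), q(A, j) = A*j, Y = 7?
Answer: 20812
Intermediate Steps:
J(s) = √(s + 3*s²) (J(s) = √(s + (s*(-3 + 6))*s) = √(s + (s*3)*s) = √(s + (3*s)*s) = √(s + 3*s²))
p(d, x) = 11 (p(d, x) = 7 + 4 = 11)
(-183 + p(J(5), 0))*(380 - 501) = (-183 + 11)*(380 - 501) = -172*(-121) = 20812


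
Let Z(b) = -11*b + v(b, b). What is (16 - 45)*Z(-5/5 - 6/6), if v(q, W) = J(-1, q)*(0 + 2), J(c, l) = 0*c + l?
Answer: -522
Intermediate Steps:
J(c, l) = l (J(c, l) = 0 + l = l)
v(q, W) = 2*q (v(q, W) = q*(0 + 2) = q*2 = 2*q)
Z(b) = -9*b (Z(b) = -11*b + 2*b = -9*b)
(16 - 45)*Z(-5/5 - 6/6) = (16 - 45)*(-9*(-5/5 - 6/6)) = -(-261)*(-5*⅕ - 6*⅙) = -(-261)*(-1 - 1) = -(-261)*(-2) = -29*18 = -522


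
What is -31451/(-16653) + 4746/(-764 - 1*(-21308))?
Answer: 17265821/8145696 ≈ 2.1196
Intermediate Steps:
-31451/(-16653) + 4746/(-764 - 1*(-21308)) = -31451*(-1/16653) + 4746/(-764 + 21308) = 4493/2379 + 4746/20544 = 4493/2379 + 4746*(1/20544) = 4493/2379 + 791/3424 = 17265821/8145696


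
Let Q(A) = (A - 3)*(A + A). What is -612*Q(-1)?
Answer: -4896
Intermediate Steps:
Q(A) = 2*A*(-3 + A) (Q(A) = (-3 + A)*(2*A) = 2*A*(-3 + A))
-612*Q(-1) = -1224*(-1)*(-3 - 1) = -1224*(-1)*(-4) = -612*8 = -4896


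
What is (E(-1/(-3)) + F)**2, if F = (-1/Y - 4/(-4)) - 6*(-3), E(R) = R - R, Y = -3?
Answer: 3364/9 ≈ 373.78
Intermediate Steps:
E(R) = 0
F = 58/3 (F = (-1/(-3) - 4/(-4)) - 6*(-3) = (-1*(-1/3) - 4*(-1/4)) + 18 = (1/3 + 1) + 18 = 4/3 + 18 = 58/3 ≈ 19.333)
(E(-1/(-3)) + F)**2 = (0 + 58/3)**2 = (58/3)**2 = 3364/9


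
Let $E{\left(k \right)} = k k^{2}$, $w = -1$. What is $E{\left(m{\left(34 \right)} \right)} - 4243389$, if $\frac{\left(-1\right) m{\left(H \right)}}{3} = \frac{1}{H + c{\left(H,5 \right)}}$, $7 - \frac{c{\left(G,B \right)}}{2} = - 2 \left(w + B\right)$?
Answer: $- \frac{1112378966043}{262144} \approx -4.2434 \cdot 10^{6}$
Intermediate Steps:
$c{\left(G,B \right)} = 10 + 4 B$ ($c{\left(G,B \right)} = 14 - 2 \left(- 2 \left(-1 + B\right)\right) = 14 - 2 \left(2 - 2 B\right) = 14 + \left(-4 + 4 B\right) = 10 + 4 B$)
$m{\left(H \right)} = - \frac{3}{30 + H}$ ($m{\left(H \right)} = - \frac{3}{H + \left(10 + 4 \cdot 5\right)} = - \frac{3}{H + \left(10 + 20\right)} = - \frac{3}{H + 30} = - \frac{3}{30 + H}$)
$E{\left(k \right)} = k^{3}$
$E{\left(m{\left(34 \right)} \right)} - 4243389 = \left(- \frac{3}{30 + 34}\right)^{3} - 4243389 = \left(- \frac{3}{64}\right)^{3} - 4243389 = - \frac{27}{262144} - 4243389 = - \frac{1112378966043}{262144}$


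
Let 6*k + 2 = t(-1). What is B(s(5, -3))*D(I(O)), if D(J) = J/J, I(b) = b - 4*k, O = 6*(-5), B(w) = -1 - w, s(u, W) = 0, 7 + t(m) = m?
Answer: -1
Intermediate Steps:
t(m) = -7 + m
k = -5/3 (k = -1/3 + (-7 - 1)/6 = -1/3 + (1/6)*(-8) = -1/3 - 4/3 = -5/3 ≈ -1.6667)
O = -30
I(b) = 20/3 + b (I(b) = b - 4*(-5/3) = b + 20/3 = 20/3 + b)
D(J) = 1
B(s(5, -3))*D(I(O)) = (-1 - 1*0)*1 = (-1 + 0)*1 = -1*1 = -1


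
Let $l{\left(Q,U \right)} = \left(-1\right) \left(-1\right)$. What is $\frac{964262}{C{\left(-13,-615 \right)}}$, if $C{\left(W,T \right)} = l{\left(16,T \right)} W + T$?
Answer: $- \frac{482131}{314} \approx -1535.4$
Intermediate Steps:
$l{\left(Q,U \right)} = 1$
$C{\left(W,T \right)} = T + W$ ($C{\left(W,T \right)} = 1 W + T = W + T = T + W$)
$\frac{964262}{C{\left(-13,-615 \right)}} = \frac{964262}{-615 - 13} = \frac{964262}{-628} = 964262 \left(- \frac{1}{628}\right) = - \frac{482131}{314}$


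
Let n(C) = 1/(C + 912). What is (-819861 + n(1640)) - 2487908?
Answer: -8441426487/2552 ≈ -3.3078e+6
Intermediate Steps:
n(C) = 1/(912 + C)
(-819861 + n(1640)) - 2487908 = (-819861 + 1/(912 + 1640)) - 2487908 = (-819861 + 1/2552) - 2487908 = -2092285271/2552 - 2487908 = -8441426487/2552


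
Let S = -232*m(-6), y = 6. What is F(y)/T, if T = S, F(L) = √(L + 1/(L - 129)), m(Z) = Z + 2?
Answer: √90651/114144 ≈ 0.0026377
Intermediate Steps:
m(Z) = 2 + Z
F(L) = √(L + 1/(-129 + L))
S = 928 (S = -232*(2 - 6) = -232*(-4) = 928)
T = 928
F(y)/T = √((1 + 6*(-129 + 6))/(-129 + 6))/928 = √((1 + 6*(-123))/(-123))*(1/928) = √(-(1 - 738)/123)*(1/928) = √(-1/123*(-737))*(1/928) = √(737/123)*(1/928) = (√90651/123)*(1/928) = √90651/114144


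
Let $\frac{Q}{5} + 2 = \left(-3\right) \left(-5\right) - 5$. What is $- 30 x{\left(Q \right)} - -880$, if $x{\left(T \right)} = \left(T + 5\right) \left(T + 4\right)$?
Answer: $-58520$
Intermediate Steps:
$Q = 40$ ($Q = -10 + 5 \left(\left(-3\right) \left(-5\right) - 5\right) = -10 + 5 \left(15 - 5\right) = -10 + 5 \cdot 10 = -10 + 50 = 40$)
$x{\left(T \right)} = \left(4 + T\right) \left(5 + T\right)$ ($x{\left(T \right)} = \left(5 + T\right) \left(4 + T\right) = \left(4 + T\right) \left(5 + T\right)$)
$- 30 x{\left(Q \right)} - -880 = - 30 \left(20 + 40^{2} + 9 \cdot 40\right) - -880 = - 30 \left(20 + 1600 + 360\right) + 880 = \left(-30\right) 1980 + 880 = -59400 + 880 = -58520$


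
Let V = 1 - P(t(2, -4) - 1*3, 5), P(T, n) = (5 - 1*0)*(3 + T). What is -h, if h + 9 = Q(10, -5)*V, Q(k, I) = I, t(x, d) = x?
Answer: -36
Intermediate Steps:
P(T, n) = 15 + 5*T (P(T, n) = (5 + 0)*(3 + T) = 5*(3 + T) = 15 + 5*T)
V = -9 (V = 1 - (15 + 5*(2 - 1*3)) = 1 - (15 + 5*(2 - 3)) = 1 - (15 + 5*(-1)) = 1 - (15 - 5) = 1 - 1*10 = 1 - 10 = -9)
h = 36 (h = -9 - 5*(-9) = -9 + 45 = 36)
-h = -1*36 = -36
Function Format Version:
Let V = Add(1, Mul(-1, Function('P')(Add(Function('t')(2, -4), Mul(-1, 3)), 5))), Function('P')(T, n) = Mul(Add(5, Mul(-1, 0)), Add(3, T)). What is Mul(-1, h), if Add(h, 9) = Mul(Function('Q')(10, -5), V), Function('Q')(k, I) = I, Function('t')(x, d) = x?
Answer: -36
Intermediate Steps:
Function('P')(T, n) = Add(15, Mul(5, T)) (Function('P')(T, n) = Mul(Add(5, 0), Add(3, T)) = Mul(5, Add(3, T)) = Add(15, Mul(5, T)))
V = -9 (V = Add(1, Mul(-1, Add(15, Mul(5, Add(2, Mul(-1, 3)))))) = Add(1, Mul(-1, Add(15, Mul(5, Add(2, -3))))) = Add(1, Mul(-1, Add(15, Mul(5, -1)))) = Add(1, Mul(-1, Add(15, -5))) = Add(1, Mul(-1, 10)) = Add(1, -10) = -9)
h = 36 (h = Add(-9, Mul(-5, -9)) = Add(-9, 45) = 36)
Mul(-1, h) = Mul(-1, 36) = -36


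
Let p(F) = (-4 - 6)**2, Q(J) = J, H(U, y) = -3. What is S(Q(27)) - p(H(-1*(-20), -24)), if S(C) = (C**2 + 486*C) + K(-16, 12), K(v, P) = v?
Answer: 13735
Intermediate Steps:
p(F) = 100 (p(F) = (-10)**2 = 100)
S(C) = -16 + C**2 + 486*C (S(C) = (C**2 + 486*C) - 16 = -16 + C**2 + 486*C)
S(Q(27)) - p(H(-1*(-20), -24)) = (-16 + 27**2 + 486*27) - 1*100 = (-16 + 729 + 13122) - 100 = 13835 - 100 = 13735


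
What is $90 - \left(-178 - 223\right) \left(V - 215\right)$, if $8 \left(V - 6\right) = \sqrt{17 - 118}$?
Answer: $-83719 + \frac{401 i \sqrt{101}}{8} \approx -83719.0 + 503.75 i$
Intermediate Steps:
$V = 6 + \frac{i \sqrt{101}}{8}$ ($V = 6 + \frac{\sqrt{17 - 118}}{8} = 6 + \frac{\sqrt{-101}}{8} = 6 + \frac{i \sqrt{101}}{8} \approx 6.0 + 1.2562 i$)
$90 - \left(-178 - 223\right) \left(V - 215\right) = 90 - \left(-178 - 223\right) \left(\left(6 + \frac{i \sqrt{101}}{8}\right) - 215\right) = 90 - - 401 \left(-209 + \frac{i \sqrt{101}}{8}\right) = 90 - \left(83809 - \frac{401 i \sqrt{101}}{8}\right) = -83719 + \frac{401 i \sqrt{101}}{8}$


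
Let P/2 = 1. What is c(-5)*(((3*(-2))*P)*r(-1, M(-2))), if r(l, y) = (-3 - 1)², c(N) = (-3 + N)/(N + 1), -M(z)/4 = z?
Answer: -384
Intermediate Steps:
P = 2 (P = 2*1 = 2)
M(z) = -4*z
c(N) = (-3 + N)/(1 + N)
r(l, y) = 16 (r(l, y) = (-4)² = 16)
c(-5)*(((3*(-2))*P)*r(-1, M(-2))) = ((-3 - 5)/(1 - 5))*(((3*(-2))*2)*16) = (-8/(-4))*(-6*2*16) = (-¼*(-8))*(-12*16) = 2*(-192) = -384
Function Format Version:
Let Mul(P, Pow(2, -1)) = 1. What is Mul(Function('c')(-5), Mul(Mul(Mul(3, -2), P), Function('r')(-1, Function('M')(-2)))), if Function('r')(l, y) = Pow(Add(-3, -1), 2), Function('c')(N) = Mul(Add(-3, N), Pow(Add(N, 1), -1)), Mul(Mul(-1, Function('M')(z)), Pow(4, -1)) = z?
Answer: -384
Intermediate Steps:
P = 2 (P = Mul(2, 1) = 2)
Function('M')(z) = Mul(-4, z)
Function('c')(N) = Mul(Pow(Add(1, N), -1), Add(-3, N)) (Function('c')(N) = Mul(Add(-3, N), Pow(Add(1, N), -1)) = Mul(Pow(Add(1, N), -1), Add(-3, N)))
Function('r')(l, y) = 16 (Function('r')(l, y) = Pow(-4, 2) = 16)
Mul(Function('c')(-5), Mul(Mul(Mul(3, -2), P), Function('r')(-1, Function('M')(-2)))) = Mul(Mul(Pow(Add(1, -5), -1), Add(-3, -5)), Mul(Mul(Mul(3, -2), 2), 16)) = Mul(Mul(Pow(-4, -1), -8), Mul(Mul(-6, 2), 16)) = Mul(Mul(Rational(-1, 4), -8), Mul(-12, 16)) = Mul(2, -192) = -384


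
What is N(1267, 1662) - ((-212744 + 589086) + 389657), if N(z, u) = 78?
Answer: -765921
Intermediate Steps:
N(1267, 1662) - ((-212744 + 589086) + 389657) = 78 - ((-212744 + 589086) + 389657) = 78 - (376342 + 389657) = 78 - 1*765999 = 78 - 765999 = -765921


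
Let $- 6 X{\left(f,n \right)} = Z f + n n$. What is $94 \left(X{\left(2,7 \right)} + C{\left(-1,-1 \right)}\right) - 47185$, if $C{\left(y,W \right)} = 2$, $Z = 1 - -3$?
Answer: $-47890$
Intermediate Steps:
$Z = 4$ ($Z = 1 + 3 = 4$)
$X{\left(f,n \right)} = - \frac{2 f}{3} - \frac{n^{2}}{6}$ ($X{\left(f,n \right)} = - \frac{4 f + n n}{6} = - \frac{4 f + n^{2}}{6} = - \frac{n^{2} + 4 f}{6} = - \frac{2 f}{3} - \frac{n^{2}}{6}$)
$94 \left(X{\left(2,7 \right)} + C{\left(-1,-1 \right)}\right) - 47185 = 94 \left(\left(\left(- \frac{2}{3}\right) 2 - \frac{7^{2}}{6}\right) + 2\right) - 47185 = 94 \left(\left(- \frac{4}{3} - \frac{49}{6}\right) + 2\right) - 47185 = 94 \left(- \frac{19}{2} + 2\right) - 47185 = 94 \left(- \frac{15}{2}\right) - 47185 = -705 - 47185 = -47890$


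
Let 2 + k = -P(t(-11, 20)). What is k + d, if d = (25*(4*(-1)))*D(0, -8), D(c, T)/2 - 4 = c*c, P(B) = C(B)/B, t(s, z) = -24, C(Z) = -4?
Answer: -4813/6 ≈ -802.17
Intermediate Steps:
P(B) = -4/B
D(c, T) = 8 + 2*c**2 (D(c, T) = 8 + 2*(c*c) = 8 + 2*c**2)
k = -13/6 (k = -2 - (-4)/(-24) = -2 - (-4)*(-1)/24 = -2 - 1*1/6 = -2 - 1/6 = -13/6 ≈ -2.1667)
d = -800 (d = (25*(4*(-1)))*(8 + 2*0**2) = (25*(-4))*(8 + 2*0) = -100*(8 + 0) = -100*8 = -800)
k + d = -13/6 - 800 = -4813/6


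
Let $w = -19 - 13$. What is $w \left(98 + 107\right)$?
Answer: $-6560$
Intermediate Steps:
$w = -32$ ($w = -19 - 13 = -32$)
$w \left(98 + 107\right) = - 32 \left(98 + 107\right) = \left(-32\right) 205 = -6560$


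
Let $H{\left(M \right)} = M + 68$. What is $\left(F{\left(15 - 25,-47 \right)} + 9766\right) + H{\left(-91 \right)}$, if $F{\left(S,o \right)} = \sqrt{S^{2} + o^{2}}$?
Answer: $9743 + \sqrt{2309} \approx 9791.0$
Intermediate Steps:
$H{\left(M \right)} = 68 + M$
$\left(F{\left(15 - 25,-47 \right)} + 9766\right) + H{\left(-91 \right)} = \left(\sqrt{\left(15 - 25\right)^{2} + \left(-47\right)^{2}} + 9766\right) + \left(68 - 91\right) = \left(\sqrt{\left(15 - 25\right)^{2} + 2209} + 9766\right) - 23 = \left(\sqrt{\left(-10\right)^{2} + 2209} + 9766\right) - 23 = \left(\sqrt{100 + 2209} + 9766\right) - 23 = \left(\sqrt{2309} + 9766\right) - 23 = \left(9766 + \sqrt{2309}\right) - 23 = 9743 + \sqrt{2309}$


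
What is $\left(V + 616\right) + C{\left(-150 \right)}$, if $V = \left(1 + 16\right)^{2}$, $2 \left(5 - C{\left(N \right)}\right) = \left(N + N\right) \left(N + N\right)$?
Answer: $-44090$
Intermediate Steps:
$C{\left(N \right)} = 5 - 2 N^{2}$ ($C{\left(N \right)} = 5 - \frac{\left(N + N\right) \left(N + N\right)}{2} = 5 - \frac{2 N 2 N}{2} = 5 - \frac{4 N^{2}}{2} = 5 - 2 N^{2}$)
$V = 289$ ($V = 17^{2} = 289$)
$\left(V + 616\right) + C{\left(-150 \right)} = \left(289 + 616\right) + \left(5 - 2 \left(-150\right)^{2}\right) = 905 + \left(5 - 45000\right) = 905 - 44995 = -44090$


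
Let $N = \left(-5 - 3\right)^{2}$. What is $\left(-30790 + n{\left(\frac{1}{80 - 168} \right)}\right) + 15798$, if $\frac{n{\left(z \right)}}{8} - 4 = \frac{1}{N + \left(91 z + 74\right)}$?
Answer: $- \frac{180312176}{12053} \approx -14960.0$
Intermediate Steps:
$N = 64$ ($N = \left(-8\right)^{2} = 64$)
$n{\left(z \right)} = 32 + \frac{8}{138 + 91 z}$ ($n{\left(z \right)} = 32 + \frac{8}{64 + \left(91 z + 74\right)} = 32 + \frac{8}{64 + \left(74 + 91 z\right)} = 32 + \frac{8}{138 + 91 z}$)
$\left(-30790 + n{\left(\frac{1}{80 - 168} \right)}\right) + 15798 = \left(-30790 + \frac{56 \left(79 + \frac{52}{80 - 168}\right)}{138 + \frac{91}{80 - 168}}\right) + 15798 = \left(-30790 + \frac{56 \left(79 + \frac{52}{-88}\right)}{138 + \frac{91}{-88}}\right) + 15798 = \left(-30790 + \frac{56 \left(79 + 52 \left(- \frac{1}{88}\right)\right)}{138 + 91 \left(- \frac{1}{88}\right)}\right) + 15798 = \left(-30790 + \frac{56 \left(79 - \frac{13}{22}\right)}{138 - \frac{91}{88}}\right) + 15798 = \left(-30790 + 56 \frac{1}{\frac{12053}{88}} \cdot \frac{1725}{22}\right) + 15798 = \left(-30790 + 56 \cdot \frac{88}{12053} \cdot \frac{1725}{22}\right) + 15798 = \left(-30790 + \frac{386400}{12053}\right) + 15798 = - \frac{370725470}{12053} + 15798 = - \frac{180312176}{12053}$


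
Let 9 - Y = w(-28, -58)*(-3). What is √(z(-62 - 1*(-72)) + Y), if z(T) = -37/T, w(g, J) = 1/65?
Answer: √3614/26 ≈ 2.3122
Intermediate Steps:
w(g, J) = 1/65
Y = 588/65 (Y = 9 - (-3)/65 = 9 - 1*(-3/65) = 9 + 3/65 = 588/65 ≈ 9.0462)
√(z(-62 - 1*(-72)) + Y) = √(-37/(-62 - 1*(-72)) + 588/65) = √(-37/(-62 + 72) + 588/65) = √(-37/10 + 588/65) = √(139/26) = √3614/26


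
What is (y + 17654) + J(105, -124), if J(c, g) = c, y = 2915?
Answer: 20674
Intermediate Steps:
(y + 17654) + J(105, -124) = (2915 + 17654) + 105 = 20569 + 105 = 20674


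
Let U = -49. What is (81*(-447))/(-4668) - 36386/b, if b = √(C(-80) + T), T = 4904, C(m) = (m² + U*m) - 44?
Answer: 12069/1556 - 791*√3795/165 ≈ -287.57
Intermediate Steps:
C(m) = -44 + m² - 49*m (C(m) = (m² - 49*m) - 44 = -44 + m² - 49*m)
b = 2*√3795 (b = √((-44 + (-80)² - 49*(-80)) + 4904) = √((-44 + 6400 + 3920) + 4904) = √(10276 + 4904) = √15180 = 2*√3795 ≈ 123.21)
(81*(-447))/(-4668) - 36386/b = (81*(-447))/(-4668) - 36386*√3795/7590 = -36207*(-1/4668) - 791*√3795/165 = 12069/1556 - 791*√3795/165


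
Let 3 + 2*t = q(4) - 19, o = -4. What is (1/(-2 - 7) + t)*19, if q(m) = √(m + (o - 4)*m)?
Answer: -1900/9 + 19*I*√7 ≈ -211.11 + 50.269*I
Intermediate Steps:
q(m) = √7*√(-m) (q(m) = √(m + (-4 - 4)*m) = √(m - 8*m) = √(-7*m) = √7*√(-m))
t = -11 + I*√7 (t = -3/2 + (√7*√(-1*4) - 19)/2 = -3/2 + (√7*√(-4) - 19)/2 = -3/2 + (√7*(2*I) - 19)/2 = -3/2 + (2*I*√7 - 19)/2 = -3/2 + (-19 + 2*I*√7)/2 = -3/2 + (-19/2 + I*√7) = -11 + I*√7 ≈ -11.0 + 2.6458*I)
(1/(-2 - 7) + t)*19 = (1/(-2 - 7) + (-11 + I*√7))*19 = (1/(-9) + (-11 + I*√7))*19 = (-⅑ + (-11 + I*√7))*19 = (-100/9 + I*√7)*19 = -1900/9 + 19*I*√7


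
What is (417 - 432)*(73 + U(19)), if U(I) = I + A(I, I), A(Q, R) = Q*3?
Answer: -2235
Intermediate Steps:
A(Q, R) = 3*Q
U(I) = 4*I (U(I) = I + 3*I = 4*I)
(417 - 432)*(73 + U(19)) = (417 - 432)*(73 + 4*19) = -15*(73 + 76) = -15*149 = -2235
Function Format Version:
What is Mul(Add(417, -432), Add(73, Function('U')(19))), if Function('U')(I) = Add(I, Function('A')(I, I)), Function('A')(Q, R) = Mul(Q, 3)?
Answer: -2235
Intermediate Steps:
Function('A')(Q, R) = Mul(3, Q)
Function('U')(I) = Mul(4, I) (Function('U')(I) = Add(I, Mul(3, I)) = Mul(4, I))
Mul(Add(417, -432), Add(73, Function('U')(19))) = Mul(Add(417, -432), Add(73, Mul(4, 19))) = Mul(-15, Add(73, 76)) = Mul(-15, 149) = -2235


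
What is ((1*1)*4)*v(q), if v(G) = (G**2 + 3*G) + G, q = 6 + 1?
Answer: 308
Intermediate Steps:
q = 7
v(G) = G**2 + 4*G
((1*1)*4)*v(q) = ((1*1)*4)*(7*(4 + 7)) = (1*4)*(7*11) = 4*77 = 308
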